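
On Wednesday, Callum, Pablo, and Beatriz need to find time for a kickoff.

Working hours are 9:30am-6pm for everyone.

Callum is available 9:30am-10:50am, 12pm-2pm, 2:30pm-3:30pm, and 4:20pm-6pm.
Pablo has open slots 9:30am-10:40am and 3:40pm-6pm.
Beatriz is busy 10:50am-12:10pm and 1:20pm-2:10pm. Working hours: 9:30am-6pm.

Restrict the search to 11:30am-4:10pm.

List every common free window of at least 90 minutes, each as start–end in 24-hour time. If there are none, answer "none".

Beatriz free within 09:30–18:00: 09:30–10:50, 12:10–13:20, 14:10–18:00.
Callum ∩ Pablo: 09:30–10:40, 16:20–18:00.
Callum ∩ Pablo ∩ Beatriz: 09:30–10:40, 16:20–18:00.
Restricted to 11:30–16:10: (none).
Windows ≥ 90 min: (none).

none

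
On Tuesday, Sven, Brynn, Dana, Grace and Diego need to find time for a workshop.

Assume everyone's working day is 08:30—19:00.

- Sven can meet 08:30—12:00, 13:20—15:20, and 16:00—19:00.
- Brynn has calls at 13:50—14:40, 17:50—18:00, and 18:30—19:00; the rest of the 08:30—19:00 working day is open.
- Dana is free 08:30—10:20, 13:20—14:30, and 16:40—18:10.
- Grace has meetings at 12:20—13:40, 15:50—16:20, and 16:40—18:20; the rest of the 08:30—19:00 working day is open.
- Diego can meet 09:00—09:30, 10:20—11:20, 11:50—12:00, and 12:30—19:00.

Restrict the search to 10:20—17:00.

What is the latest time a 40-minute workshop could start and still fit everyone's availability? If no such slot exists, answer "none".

none

Brynn free within 08:30–19:00: 08:30–13:50, 14:40–17:50, 18:00–18:30.
Grace free within 08:30–19:00: 08:30–12:20, 13:40–15:50, 16:20–16:40, 18:20–19:00.
Sven ∩ Brynn: 08:30–12:00, 13:20–13:50, 14:40–15:20, 16:00–17:50, 18:00–18:30.
Sven ∩ Brynn ∩ Dana: 08:30–10:20, 13:20–13:50, 16:40–17:50, 18:00–18:10.
Sven ∩ Brynn ∩ Dana ∩ Grace: 08:30–10:20, 13:40–13:50.
Sven ∩ Brynn ∩ Dana ∩ Grace ∩ Diego: 09:00–09:30, 13:40–13:50.
Restricted to 10:20–17:00: 13:40–13:50.
Windows ≥ 40 min: (none).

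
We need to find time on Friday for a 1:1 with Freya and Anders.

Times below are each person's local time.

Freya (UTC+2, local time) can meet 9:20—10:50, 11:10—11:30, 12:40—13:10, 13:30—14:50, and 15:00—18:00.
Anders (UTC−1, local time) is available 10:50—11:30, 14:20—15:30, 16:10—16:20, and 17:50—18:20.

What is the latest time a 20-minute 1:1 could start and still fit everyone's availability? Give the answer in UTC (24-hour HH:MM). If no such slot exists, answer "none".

Freya → UTC: 07:20–08:50, 09:10–09:30, 10:40–11:10, 11:30–12:50, 13:00–16:00.
Anders → UTC: 11:50–12:30, 15:20–16:30, 17:10–17:20, 18:50–19:20.
Freya ∩ Anders: 11:50–12:30, 15:20–16:00.
Windows ≥ 20 min: 11:50–12:30, 15:20–16:00.
Latest start in the last window 15:20–16:00 is 16:00 − 20 min = 15:40.

15:40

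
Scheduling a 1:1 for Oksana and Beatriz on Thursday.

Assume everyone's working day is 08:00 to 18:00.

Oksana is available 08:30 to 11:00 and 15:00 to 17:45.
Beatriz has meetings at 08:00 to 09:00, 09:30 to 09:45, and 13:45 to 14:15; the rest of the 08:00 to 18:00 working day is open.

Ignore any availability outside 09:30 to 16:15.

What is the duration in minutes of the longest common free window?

75 minutes

Beatriz free within 08:00–18:00: 09:00–09:30, 09:45–13:45, 14:15–18:00.
Oksana ∩ Beatriz: 09:00–09:30, 09:45–11:00, 15:00–17:45.
Restricted to 09:30–16:15: 09:45–11:00, 15:00–16:15.
Common window lengths: 75, 75 min; longest is 75.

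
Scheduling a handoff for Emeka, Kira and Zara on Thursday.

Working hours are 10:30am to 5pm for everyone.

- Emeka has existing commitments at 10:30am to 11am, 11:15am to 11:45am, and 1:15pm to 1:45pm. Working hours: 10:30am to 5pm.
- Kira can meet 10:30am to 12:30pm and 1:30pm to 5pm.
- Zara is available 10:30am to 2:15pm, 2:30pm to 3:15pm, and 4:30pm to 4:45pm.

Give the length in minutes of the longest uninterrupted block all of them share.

45 minutes

Emeka free within 10:30–17:00: 11:00–11:15, 11:45–13:15, 13:45–17:00.
Emeka ∩ Kira: 11:00–11:15, 11:45–12:30, 13:45–17:00.
Emeka ∩ Kira ∩ Zara: 11:00–11:15, 11:45–12:30, 13:45–14:15, 14:30–15:15, 16:30–16:45.
Common window lengths: 15, 45, 30, 45, 15 min; longest is 45.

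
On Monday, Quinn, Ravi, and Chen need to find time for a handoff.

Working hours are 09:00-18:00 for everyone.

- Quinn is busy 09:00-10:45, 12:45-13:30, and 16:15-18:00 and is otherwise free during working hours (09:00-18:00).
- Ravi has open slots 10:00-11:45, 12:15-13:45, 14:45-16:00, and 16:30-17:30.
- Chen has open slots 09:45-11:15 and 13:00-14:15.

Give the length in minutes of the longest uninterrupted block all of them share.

Quinn free within 09:00–18:00: 10:45–12:45, 13:30–16:15.
Quinn ∩ Ravi: 10:45–11:45, 12:15–12:45, 13:30–13:45, 14:45–16:00.
Quinn ∩ Ravi ∩ Chen: 10:45–11:15, 13:30–13:45.
Common window lengths: 30, 15 min; longest is 30.

30 minutes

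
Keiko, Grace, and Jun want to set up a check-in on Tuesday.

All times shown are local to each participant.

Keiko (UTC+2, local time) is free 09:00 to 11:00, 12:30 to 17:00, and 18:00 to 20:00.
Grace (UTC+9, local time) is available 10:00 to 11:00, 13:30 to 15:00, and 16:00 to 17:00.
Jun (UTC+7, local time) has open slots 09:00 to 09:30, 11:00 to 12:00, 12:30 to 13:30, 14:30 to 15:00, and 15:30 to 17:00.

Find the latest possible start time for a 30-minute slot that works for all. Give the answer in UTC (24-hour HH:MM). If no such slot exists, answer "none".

Keiko → UTC: 07:00–09:00, 10:30–15:00, 16:00–18:00.
Grace → UTC: 01:00–02:00, 04:30–06:00, 07:00–08:00.
Jun → UTC: 02:00–02:30, 04:00–05:00, 05:30–06:30, 07:30–08:00, 08:30–10:00.
Keiko ∩ Grace: 07:00–08:00.
Keiko ∩ Grace ∩ Jun: 07:30–08:00.
Windows ≥ 30 min: 07:30–08:00.
Latest start in the last window 07:30–08:00 is 08:00 − 30 min = 07:30.

07:30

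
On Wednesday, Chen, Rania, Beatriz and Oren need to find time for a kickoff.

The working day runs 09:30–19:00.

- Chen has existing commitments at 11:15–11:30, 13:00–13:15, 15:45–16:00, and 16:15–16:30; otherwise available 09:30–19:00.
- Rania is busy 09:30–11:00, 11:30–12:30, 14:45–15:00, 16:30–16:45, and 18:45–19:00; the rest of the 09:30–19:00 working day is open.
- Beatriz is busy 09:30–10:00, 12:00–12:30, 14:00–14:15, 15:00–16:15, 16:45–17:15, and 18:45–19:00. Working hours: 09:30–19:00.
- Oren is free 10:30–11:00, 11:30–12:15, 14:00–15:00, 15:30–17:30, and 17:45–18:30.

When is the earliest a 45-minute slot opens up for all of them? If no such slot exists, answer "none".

Chen free within 09:30–19:00: 09:30–11:15, 11:30–13:00, 13:15–15:45, 16:00–16:15, 16:30–19:00.
Rania free within 09:30–19:00: 11:00–11:30, 12:30–14:45, 15:00–16:30, 16:45–18:45.
Beatriz free within 09:30–19:00: 10:00–12:00, 12:30–14:00, 14:15–15:00, 16:15–16:45, 17:15–18:45.
Chen ∩ Rania: 11:00–11:15, 12:30–13:00, 13:15–14:45, 15:00–15:45, 16:00–16:15, 16:45–18:45.
Chen ∩ Rania ∩ Beatriz: 11:00–11:15, 12:30–13:00, 13:15–14:00, 14:15–14:45, 17:15–18:45.
Chen ∩ Rania ∩ Beatriz ∩ Oren: 14:15–14:45, 17:15–17:30, 17:45–18:30.
Windows ≥ 45 min: 17:45–18:30.
Earliest such window starts at 17:45.

17:45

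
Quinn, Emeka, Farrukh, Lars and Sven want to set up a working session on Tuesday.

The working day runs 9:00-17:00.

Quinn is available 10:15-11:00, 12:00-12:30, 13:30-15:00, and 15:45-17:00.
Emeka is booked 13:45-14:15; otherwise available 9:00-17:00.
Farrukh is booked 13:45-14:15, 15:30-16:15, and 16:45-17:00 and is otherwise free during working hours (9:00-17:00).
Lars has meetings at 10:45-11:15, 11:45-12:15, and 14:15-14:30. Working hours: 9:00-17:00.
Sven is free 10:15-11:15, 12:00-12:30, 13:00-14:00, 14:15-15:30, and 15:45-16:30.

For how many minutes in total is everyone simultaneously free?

105 minutes

Emeka free within 09:00–17:00: 09:00–13:45, 14:15–17:00.
Farrukh free within 09:00–17:00: 09:00–13:45, 14:15–15:30, 16:15–16:45.
Lars free within 09:00–17:00: 09:00–10:45, 11:15–11:45, 12:15–14:15, 14:30–17:00.
Quinn ∩ Emeka: 10:15–11:00, 12:00–12:30, 13:30–13:45, 14:15–15:00, 15:45–17:00.
Quinn ∩ Emeka ∩ Farrukh: 10:15–11:00, 12:00–12:30, 13:30–13:45, 14:15–15:00, 16:15–16:45.
Quinn ∩ Emeka ∩ Farrukh ∩ Lars: 10:15–10:45, 12:15–12:30, 13:30–13:45, 14:30–15:00, 16:15–16:45.
Quinn ∩ Emeka ∩ Farrukh ∩ Lars ∩ Sven: 10:15–10:45, 12:15–12:30, 13:30–13:45, 14:30–15:00, 16:15–16:30.
Total common minutes: 30 + 15 + 15 + 30 + 15 = 105.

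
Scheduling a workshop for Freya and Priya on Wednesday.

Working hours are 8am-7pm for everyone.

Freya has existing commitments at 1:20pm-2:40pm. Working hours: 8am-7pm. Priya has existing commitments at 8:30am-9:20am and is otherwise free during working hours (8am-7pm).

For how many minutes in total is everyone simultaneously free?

530 minutes

Freya free within 08:00–19:00: 08:00–13:20, 14:40–19:00.
Priya free within 08:00–19:00: 08:00–08:30, 09:20–19:00.
Freya ∩ Priya: 08:00–08:30, 09:20–13:20, 14:40–19:00.
Total common minutes: 30 + 240 + 260 = 530.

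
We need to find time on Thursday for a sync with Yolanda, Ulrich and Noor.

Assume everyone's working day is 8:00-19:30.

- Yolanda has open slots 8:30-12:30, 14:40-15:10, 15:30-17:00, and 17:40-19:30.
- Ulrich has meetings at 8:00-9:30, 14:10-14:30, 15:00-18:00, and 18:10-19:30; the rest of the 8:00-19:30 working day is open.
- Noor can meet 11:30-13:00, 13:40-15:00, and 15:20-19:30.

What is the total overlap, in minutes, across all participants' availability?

Ulrich free within 08:00–19:30: 09:30–14:10, 14:30–15:00, 18:00–18:10.
Yolanda ∩ Ulrich: 09:30–12:30, 14:40–15:00, 18:00–18:10.
Yolanda ∩ Ulrich ∩ Noor: 11:30–12:30, 14:40–15:00, 18:00–18:10.
Total common minutes: 60 + 20 + 10 = 90.

90 minutes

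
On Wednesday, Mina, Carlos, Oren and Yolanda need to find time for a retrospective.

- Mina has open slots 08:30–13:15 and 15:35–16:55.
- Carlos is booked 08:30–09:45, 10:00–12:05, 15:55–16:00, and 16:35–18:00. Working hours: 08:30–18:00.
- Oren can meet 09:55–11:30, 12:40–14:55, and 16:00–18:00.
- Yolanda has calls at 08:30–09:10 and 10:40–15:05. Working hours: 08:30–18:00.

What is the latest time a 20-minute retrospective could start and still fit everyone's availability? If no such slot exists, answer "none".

Carlos free within 08:30–18:00: 09:45–10:00, 12:05–15:55, 16:00–16:35.
Yolanda free within 08:30–18:00: 09:10–10:40, 15:05–18:00.
Mina ∩ Carlos: 09:45–10:00, 12:05–13:15, 15:35–15:55, 16:00–16:35.
Mina ∩ Carlos ∩ Oren: 09:55–10:00, 12:40–13:15, 16:00–16:35.
Mina ∩ Carlos ∩ Oren ∩ Yolanda: 09:55–10:00, 16:00–16:35.
Windows ≥ 20 min: 16:00–16:35.
Latest start in the last window 16:00–16:35 is 16:35 − 20 min = 16:15.

16:15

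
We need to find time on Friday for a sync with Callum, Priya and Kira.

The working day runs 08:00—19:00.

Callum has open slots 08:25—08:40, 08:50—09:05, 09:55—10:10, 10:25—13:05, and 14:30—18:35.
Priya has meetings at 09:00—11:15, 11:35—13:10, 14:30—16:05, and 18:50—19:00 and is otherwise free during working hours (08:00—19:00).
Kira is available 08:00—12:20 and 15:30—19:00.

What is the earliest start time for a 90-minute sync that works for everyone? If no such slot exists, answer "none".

16:05

Priya free within 08:00–19:00: 08:00–09:00, 11:15–11:35, 13:10–14:30, 16:05–18:50.
Callum ∩ Priya: 08:25–08:40, 08:50–09:00, 11:15–11:35, 16:05–18:35.
Callum ∩ Priya ∩ Kira: 08:25–08:40, 08:50–09:00, 11:15–11:35, 16:05–18:35.
Windows ≥ 90 min: 16:05–18:35.
Earliest such window starts at 16:05.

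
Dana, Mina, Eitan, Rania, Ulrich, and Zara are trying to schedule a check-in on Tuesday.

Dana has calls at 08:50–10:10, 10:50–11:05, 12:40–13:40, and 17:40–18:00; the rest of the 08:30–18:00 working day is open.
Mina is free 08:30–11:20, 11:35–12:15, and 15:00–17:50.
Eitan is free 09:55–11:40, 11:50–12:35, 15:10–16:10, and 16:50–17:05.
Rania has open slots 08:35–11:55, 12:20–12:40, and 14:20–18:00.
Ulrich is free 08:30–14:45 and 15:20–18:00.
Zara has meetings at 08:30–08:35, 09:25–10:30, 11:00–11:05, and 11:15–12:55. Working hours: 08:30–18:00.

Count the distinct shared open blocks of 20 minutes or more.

2

Dana free within 08:30–18:00: 08:30–08:50, 10:10–10:50, 11:05–12:40, 13:40–17:40.
Zara free within 08:30–18:00: 08:35–09:25, 10:30–11:00, 11:05–11:15, 12:55–18:00.
Dana ∩ Mina: 08:30–08:50, 10:10–10:50, 11:05–11:20, 11:35–12:15, 15:00–17:40.
Dana ∩ Mina ∩ Eitan: 10:10–10:50, 11:05–11:20, 11:35–11:40, 11:50–12:15, 15:10–16:10, 16:50–17:05.
Dana ∩ Mina ∩ Eitan ∩ Rania: 10:10–10:50, 11:05–11:20, 11:35–11:40, 11:50–11:55, 15:10–16:10, 16:50–17:05.
Dana ∩ Mina ∩ Eitan ∩ Rania ∩ Ulrich: 10:10–10:50, 11:05–11:20, 11:35–11:40, 11:50–11:55, 15:20–16:10, 16:50–17:05.
Dana ∩ Mina ∩ Eitan ∩ Rania ∩ Ulrich ∩ Zara: 10:30–10:50, 11:05–11:15, 15:20–16:10, 16:50–17:05.
Windows ≥ 20 min: 10:30–10:50, 15:20–16:10.
That's 2 windows.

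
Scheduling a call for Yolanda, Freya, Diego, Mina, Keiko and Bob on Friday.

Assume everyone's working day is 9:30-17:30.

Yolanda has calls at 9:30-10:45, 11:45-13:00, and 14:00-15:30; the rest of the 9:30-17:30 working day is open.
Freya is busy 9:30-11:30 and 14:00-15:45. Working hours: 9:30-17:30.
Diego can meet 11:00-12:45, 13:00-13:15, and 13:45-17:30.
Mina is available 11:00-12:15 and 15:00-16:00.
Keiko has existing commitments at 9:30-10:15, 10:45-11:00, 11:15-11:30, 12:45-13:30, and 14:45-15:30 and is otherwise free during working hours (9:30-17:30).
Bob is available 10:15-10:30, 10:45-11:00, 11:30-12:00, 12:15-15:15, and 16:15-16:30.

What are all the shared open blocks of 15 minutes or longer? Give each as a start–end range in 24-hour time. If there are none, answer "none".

Yolanda free within 09:30–17:30: 10:45–11:45, 13:00–14:00, 15:30–17:30.
Freya free within 09:30–17:30: 11:30–14:00, 15:45–17:30.
Keiko free within 09:30–17:30: 10:15–10:45, 11:00–11:15, 11:30–12:45, 13:30–14:45, 15:30–17:30.
Yolanda ∩ Freya: 11:30–11:45, 13:00–14:00, 15:45–17:30.
Yolanda ∩ Freya ∩ Diego: 11:30–11:45, 13:00–13:15, 13:45–14:00, 15:45–17:30.
Yolanda ∩ Freya ∩ Diego ∩ Mina: 11:30–11:45, 15:45–16:00.
Yolanda ∩ Freya ∩ Diego ∩ Mina ∩ Keiko: 11:30–11:45, 15:45–16:00.
Yolanda ∩ Freya ∩ Diego ∩ Mina ∩ Keiko ∩ Bob: 11:30–11:45.
Windows ≥ 15 min: 11:30–11:45.

11:30–11:45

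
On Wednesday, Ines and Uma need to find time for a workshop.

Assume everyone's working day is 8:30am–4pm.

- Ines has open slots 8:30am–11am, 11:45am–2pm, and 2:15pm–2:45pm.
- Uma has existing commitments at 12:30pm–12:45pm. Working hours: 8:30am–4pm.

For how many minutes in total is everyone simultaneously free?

300 minutes

Uma free within 08:30–16:00: 08:30–12:30, 12:45–16:00.
Ines ∩ Uma: 08:30–11:00, 11:45–12:30, 12:45–14:00, 14:15–14:45.
Total common minutes: 150 + 45 + 75 + 30 = 300.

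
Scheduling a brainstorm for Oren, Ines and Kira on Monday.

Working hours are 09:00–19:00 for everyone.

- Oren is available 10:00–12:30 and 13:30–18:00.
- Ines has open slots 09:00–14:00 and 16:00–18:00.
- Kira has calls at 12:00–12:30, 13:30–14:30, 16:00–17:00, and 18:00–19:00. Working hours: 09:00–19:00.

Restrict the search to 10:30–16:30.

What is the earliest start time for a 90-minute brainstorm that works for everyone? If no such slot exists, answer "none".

Kira free within 09:00–19:00: 09:00–12:00, 12:30–13:30, 14:30–16:00, 17:00–18:00.
Oren ∩ Ines: 10:00–12:30, 13:30–14:00, 16:00–18:00.
Oren ∩ Ines ∩ Kira: 10:00–12:00, 17:00–18:00.
Restricted to 10:30–16:30: 10:30–12:00.
Windows ≥ 90 min: 10:30–12:00.
Earliest such window starts at 10:30.

10:30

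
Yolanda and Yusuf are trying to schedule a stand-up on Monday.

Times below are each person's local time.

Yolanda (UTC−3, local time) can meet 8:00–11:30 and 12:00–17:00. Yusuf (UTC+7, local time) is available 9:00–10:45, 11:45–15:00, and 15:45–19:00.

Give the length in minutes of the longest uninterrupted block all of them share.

Yolanda → UTC: 11:00–14:30, 15:00–20:00.
Yusuf → UTC: 02:00–03:45, 04:45–08:00, 08:45–12:00.
Yolanda ∩ Yusuf: 11:00–12:00.
Single common window of 60 minutes.

60 minutes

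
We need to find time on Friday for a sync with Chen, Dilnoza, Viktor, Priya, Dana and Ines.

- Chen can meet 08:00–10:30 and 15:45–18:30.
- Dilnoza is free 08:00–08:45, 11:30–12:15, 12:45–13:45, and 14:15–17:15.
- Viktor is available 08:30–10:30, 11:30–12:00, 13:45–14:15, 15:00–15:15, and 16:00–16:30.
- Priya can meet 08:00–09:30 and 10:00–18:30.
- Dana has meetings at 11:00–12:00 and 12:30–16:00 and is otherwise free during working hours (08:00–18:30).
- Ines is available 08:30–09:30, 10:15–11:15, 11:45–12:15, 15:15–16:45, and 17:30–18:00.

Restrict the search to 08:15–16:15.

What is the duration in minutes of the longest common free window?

Dana free within 08:00–18:30: 08:00–11:00, 12:00–12:30, 16:00–18:30.
Chen ∩ Dilnoza: 08:00–08:45, 15:45–17:15.
Chen ∩ Dilnoza ∩ Viktor: 08:30–08:45, 16:00–16:30.
Chen ∩ Dilnoza ∩ Viktor ∩ Priya: 08:30–08:45, 16:00–16:30.
Chen ∩ Dilnoza ∩ Viktor ∩ Priya ∩ Dana: 08:30–08:45, 16:00–16:30.
Chen ∩ Dilnoza ∩ Viktor ∩ Priya ∩ Dana ∩ Ines: 08:30–08:45, 16:00–16:30.
Restricted to 08:15–16:15: 08:30–08:45, 16:00–16:15.
Common window lengths: 15, 15 min; longest is 15.

15 minutes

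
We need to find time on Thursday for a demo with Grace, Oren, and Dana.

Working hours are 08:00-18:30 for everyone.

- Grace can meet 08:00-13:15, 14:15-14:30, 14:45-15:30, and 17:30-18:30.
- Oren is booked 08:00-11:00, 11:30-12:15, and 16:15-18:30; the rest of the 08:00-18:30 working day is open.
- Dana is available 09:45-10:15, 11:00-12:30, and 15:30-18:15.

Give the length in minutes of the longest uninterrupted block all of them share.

Oren free within 08:00–18:30: 11:00–11:30, 12:15–16:15.
Grace ∩ Oren: 11:00–11:30, 12:15–13:15, 14:15–14:30, 14:45–15:30.
Grace ∩ Oren ∩ Dana: 11:00–11:30, 12:15–12:30.
Common window lengths: 30, 15 min; longest is 30.

30 minutes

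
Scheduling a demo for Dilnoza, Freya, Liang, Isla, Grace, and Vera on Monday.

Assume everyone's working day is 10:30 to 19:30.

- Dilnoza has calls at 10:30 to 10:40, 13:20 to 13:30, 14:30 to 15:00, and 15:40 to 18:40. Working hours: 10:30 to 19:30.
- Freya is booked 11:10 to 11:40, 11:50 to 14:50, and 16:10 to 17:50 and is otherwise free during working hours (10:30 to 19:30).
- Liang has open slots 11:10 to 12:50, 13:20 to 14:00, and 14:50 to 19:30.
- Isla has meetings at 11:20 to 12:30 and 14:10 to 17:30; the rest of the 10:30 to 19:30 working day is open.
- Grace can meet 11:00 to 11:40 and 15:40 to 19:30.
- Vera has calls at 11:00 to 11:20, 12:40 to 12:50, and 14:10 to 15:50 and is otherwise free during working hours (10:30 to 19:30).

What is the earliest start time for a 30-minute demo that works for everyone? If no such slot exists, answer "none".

18:40

Dilnoza free within 10:30–19:30: 10:40–13:20, 13:30–14:30, 15:00–15:40, 18:40–19:30.
Freya free within 10:30–19:30: 10:30–11:10, 11:40–11:50, 14:50–16:10, 17:50–19:30.
Isla free within 10:30–19:30: 10:30–11:20, 12:30–14:10, 17:30–19:30.
Vera free within 10:30–19:30: 10:30–11:00, 11:20–12:40, 12:50–14:10, 15:50–19:30.
Dilnoza ∩ Freya: 10:40–11:10, 11:40–11:50, 15:00–15:40, 18:40–19:30.
Dilnoza ∩ Freya ∩ Liang: 11:40–11:50, 15:00–15:40, 18:40–19:30.
Dilnoza ∩ Freya ∩ Liang ∩ Isla: 18:40–19:30.
Dilnoza ∩ Freya ∩ Liang ∩ Isla ∩ Grace: 18:40–19:30.
Dilnoza ∩ Freya ∩ Liang ∩ Isla ∩ Grace ∩ Vera: 18:40–19:30.
Windows ≥ 30 min: 18:40–19:30.
Earliest such window starts at 18:40.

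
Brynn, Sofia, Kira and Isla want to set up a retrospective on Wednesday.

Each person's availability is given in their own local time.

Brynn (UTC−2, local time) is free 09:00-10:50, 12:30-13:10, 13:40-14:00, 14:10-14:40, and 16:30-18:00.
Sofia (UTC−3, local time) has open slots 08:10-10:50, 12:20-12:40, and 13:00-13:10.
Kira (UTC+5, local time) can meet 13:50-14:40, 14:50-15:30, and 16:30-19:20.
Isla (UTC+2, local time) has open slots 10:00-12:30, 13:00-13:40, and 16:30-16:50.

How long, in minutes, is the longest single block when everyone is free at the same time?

10 minutes

Brynn → UTC: 11:00–12:50, 14:30–15:10, 15:40–16:00, 16:10–16:40, 18:30–20:00.
Sofia → UTC: 11:10–13:50, 15:20–15:40, 16:00–16:10.
Kira → UTC: 08:50–09:40, 09:50–10:30, 11:30–14:20.
Isla → UTC: 08:00–10:30, 11:00–11:40, 14:30–14:50.
Brynn ∩ Sofia: 11:10–12:50.
Brynn ∩ Sofia ∩ Kira: 11:30–12:50.
Brynn ∩ Sofia ∩ Kira ∩ Isla: 11:30–11:40.
Single common window of 10 minutes.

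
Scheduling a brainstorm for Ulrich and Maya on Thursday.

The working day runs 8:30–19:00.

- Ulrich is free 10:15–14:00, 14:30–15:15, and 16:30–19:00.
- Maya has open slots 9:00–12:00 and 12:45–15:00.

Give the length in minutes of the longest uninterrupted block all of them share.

Ulrich ∩ Maya: 10:15–12:00, 12:45–14:00, 14:30–15:00.
Common window lengths: 105, 75, 30 min; longest is 105.

105 minutes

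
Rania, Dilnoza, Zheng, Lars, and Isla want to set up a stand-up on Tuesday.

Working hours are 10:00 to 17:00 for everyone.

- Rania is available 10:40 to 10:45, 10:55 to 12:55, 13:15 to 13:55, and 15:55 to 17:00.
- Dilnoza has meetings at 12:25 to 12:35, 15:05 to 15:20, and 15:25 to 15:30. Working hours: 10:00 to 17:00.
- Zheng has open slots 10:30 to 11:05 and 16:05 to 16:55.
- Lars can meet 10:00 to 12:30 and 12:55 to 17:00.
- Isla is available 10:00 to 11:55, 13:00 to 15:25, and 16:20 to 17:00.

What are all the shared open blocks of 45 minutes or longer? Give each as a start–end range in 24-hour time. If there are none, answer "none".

none

Dilnoza free within 10:00–17:00: 10:00–12:25, 12:35–15:05, 15:20–15:25, 15:30–17:00.
Rania ∩ Dilnoza: 10:40–10:45, 10:55–12:25, 12:35–12:55, 13:15–13:55, 15:55–17:00.
Rania ∩ Dilnoza ∩ Zheng: 10:40–10:45, 10:55–11:05, 16:05–16:55.
Rania ∩ Dilnoza ∩ Zheng ∩ Lars: 10:40–10:45, 10:55–11:05, 16:05–16:55.
Rania ∩ Dilnoza ∩ Zheng ∩ Lars ∩ Isla: 10:40–10:45, 10:55–11:05, 16:20–16:55.
Windows ≥ 45 min: (none).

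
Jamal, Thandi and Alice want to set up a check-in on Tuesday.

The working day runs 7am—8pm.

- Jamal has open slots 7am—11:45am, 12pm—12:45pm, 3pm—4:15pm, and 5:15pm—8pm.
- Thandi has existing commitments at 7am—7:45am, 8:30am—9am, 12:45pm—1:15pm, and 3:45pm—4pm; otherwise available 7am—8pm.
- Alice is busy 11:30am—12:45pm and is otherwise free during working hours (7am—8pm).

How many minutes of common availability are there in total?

420 minutes

Thandi free within 07:00–20:00: 07:45–08:30, 09:00–12:45, 13:15–15:45, 16:00–20:00.
Alice free within 07:00–20:00: 07:00–11:30, 12:45–20:00.
Jamal ∩ Thandi: 07:45–08:30, 09:00–11:45, 12:00–12:45, 15:00–15:45, 16:00–16:15, 17:15–20:00.
Jamal ∩ Thandi ∩ Alice: 07:45–08:30, 09:00–11:30, 15:00–15:45, 16:00–16:15, 17:15–20:00.
Total common minutes: 45 + 150 + 45 + 15 + 165 = 420.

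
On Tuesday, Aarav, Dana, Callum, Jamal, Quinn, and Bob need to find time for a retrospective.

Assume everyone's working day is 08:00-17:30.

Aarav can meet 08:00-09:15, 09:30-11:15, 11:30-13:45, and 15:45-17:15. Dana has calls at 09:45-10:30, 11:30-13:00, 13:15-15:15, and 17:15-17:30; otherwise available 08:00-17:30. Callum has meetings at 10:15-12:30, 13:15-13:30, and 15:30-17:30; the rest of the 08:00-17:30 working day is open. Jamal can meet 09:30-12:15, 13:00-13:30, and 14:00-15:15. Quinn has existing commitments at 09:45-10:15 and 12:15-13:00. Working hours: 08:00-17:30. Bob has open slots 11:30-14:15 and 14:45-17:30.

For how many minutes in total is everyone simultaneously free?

15 minutes

Dana free within 08:00–17:30: 08:00–09:45, 10:30–11:30, 13:00–13:15, 15:15–17:15.
Callum free within 08:00–17:30: 08:00–10:15, 12:30–13:15, 13:30–15:30.
Quinn free within 08:00–17:30: 08:00–09:45, 10:15–12:15, 13:00–17:30.
Aarav ∩ Dana: 08:00–09:15, 09:30–09:45, 10:30–11:15, 13:00–13:15, 15:45–17:15.
Aarav ∩ Dana ∩ Callum: 08:00–09:15, 09:30–09:45, 13:00–13:15.
Aarav ∩ Dana ∩ Callum ∩ Jamal: 09:30–09:45, 13:00–13:15.
Aarav ∩ Dana ∩ Callum ∩ Jamal ∩ Quinn: 09:30–09:45, 13:00–13:15.
Aarav ∩ Dana ∩ Callum ∩ Jamal ∩ Quinn ∩ Bob: 13:00–13:15.
Total common minutes: 15.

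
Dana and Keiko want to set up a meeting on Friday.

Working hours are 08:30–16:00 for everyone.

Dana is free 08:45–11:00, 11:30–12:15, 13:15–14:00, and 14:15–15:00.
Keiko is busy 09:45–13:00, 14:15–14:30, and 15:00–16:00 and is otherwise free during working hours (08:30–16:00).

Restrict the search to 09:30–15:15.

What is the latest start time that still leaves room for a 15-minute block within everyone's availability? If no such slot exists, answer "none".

14:45

Keiko free within 08:30–16:00: 08:30–09:45, 13:00–14:15, 14:30–15:00.
Dana ∩ Keiko: 08:45–09:45, 13:15–14:00, 14:30–15:00.
Restricted to 09:30–15:15: 09:30–09:45, 13:15–14:00, 14:30–15:00.
Windows ≥ 15 min: 09:30–09:45, 13:15–14:00, 14:30–15:00.
Latest start in the last window 14:30–15:00 is 15:00 − 15 min = 14:45.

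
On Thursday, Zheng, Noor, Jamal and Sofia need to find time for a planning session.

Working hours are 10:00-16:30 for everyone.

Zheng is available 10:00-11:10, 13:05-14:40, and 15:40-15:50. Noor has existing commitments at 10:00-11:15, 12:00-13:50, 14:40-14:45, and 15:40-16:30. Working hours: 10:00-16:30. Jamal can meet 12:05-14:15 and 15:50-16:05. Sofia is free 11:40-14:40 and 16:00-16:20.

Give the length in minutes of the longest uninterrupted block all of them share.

Noor free within 10:00–16:30: 11:15–12:00, 13:50–14:40, 14:45–15:40.
Zheng ∩ Noor: 13:50–14:40.
Zheng ∩ Noor ∩ Jamal: 13:50–14:15.
Zheng ∩ Noor ∩ Jamal ∩ Sofia: 13:50–14:15.
Single common window of 25 minutes.

25 minutes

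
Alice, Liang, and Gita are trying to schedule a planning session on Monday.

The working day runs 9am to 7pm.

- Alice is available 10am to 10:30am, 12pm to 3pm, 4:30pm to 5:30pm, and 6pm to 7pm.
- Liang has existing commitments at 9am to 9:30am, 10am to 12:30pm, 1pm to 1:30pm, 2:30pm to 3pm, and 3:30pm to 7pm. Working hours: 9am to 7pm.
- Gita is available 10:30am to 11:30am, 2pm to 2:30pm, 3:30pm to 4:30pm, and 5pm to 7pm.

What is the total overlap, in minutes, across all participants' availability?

Liang free within 09:00–19:00: 09:30–10:00, 12:30–13:00, 13:30–14:30, 15:00–15:30.
Alice ∩ Liang: 12:30–13:00, 13:30–14:30.
Alice ∩ Liang ∩ Gita: 14:00–14:30.
Total common minutes: 30.

30 minutes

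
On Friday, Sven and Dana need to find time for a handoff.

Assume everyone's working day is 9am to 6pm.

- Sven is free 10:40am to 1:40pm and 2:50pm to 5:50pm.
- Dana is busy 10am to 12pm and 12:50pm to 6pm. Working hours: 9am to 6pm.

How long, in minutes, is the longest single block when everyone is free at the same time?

50 minutes

Dana free within 09:00–18:00: 09:00–10:00, 12:00–12:50.
Sven ∩ Dana: 12:00–12:50.
Single common window of 50 minutes.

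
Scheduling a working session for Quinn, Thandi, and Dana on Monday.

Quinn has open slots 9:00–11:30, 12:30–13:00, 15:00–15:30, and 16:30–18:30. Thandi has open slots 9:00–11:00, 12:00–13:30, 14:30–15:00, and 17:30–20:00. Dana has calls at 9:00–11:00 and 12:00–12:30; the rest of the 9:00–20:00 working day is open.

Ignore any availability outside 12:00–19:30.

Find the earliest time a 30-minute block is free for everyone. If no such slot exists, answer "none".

12:30

Dana free within 09:00–20:00: 11:00–12:00, 12:30–20:00.
Quinn ∩ Thandi: 09:00–11:00, 12:30–13:00, 17:30–18:30.
Quinn ∩ Thandi ∩ Dana: 12:30–13:00, 17:30–18:30.
Restricted to 12:00–19:30: 12:30–13:00, 17:30–18:30.
Windows ≥ 30 min: 12:30–13:00, 17:30–18:30.
Earliest such window starts at 12:30.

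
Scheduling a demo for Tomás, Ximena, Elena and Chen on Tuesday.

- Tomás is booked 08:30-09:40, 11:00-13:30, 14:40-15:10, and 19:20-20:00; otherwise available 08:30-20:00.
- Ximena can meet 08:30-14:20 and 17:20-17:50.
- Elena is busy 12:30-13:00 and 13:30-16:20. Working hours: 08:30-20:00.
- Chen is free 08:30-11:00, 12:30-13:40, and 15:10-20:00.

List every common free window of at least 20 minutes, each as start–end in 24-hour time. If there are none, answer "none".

Tomás free within 08:30–20:00: 09:40–11:00, 13:30–14:40, 15:10–19:20.
Elena free within 08:30–20:00: 08:30–12:30, 13:00–13:30, 16:20–20:00.
Tomás ∩ Ximena: 09:40–11:00, 13:30–14:20, 17:20–17:50.
Tomás ∩ Ximena ∩ Elena: 09:40–11:00, 17:20–17:50.
Tomás ∩ Ximena ∩ Elena ∩ Chen: 09:40–11:00, 17:20–17:50.
Windows ≥ 20 min: 09:40–11:00, 17:20–17:50.

09:40–11:00, 17:20–17:50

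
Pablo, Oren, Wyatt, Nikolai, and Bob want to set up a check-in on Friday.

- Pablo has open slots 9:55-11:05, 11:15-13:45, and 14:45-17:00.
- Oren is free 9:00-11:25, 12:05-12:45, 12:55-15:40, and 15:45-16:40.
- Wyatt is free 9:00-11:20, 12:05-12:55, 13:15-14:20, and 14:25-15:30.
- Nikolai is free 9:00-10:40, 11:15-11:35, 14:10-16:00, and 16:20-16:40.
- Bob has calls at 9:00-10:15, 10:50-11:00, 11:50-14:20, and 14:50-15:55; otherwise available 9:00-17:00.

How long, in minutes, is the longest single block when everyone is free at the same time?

Bob free within 09:00–17:00: 10:15–10:50, 11:00–11:50, 14:20–14:50, 15:55–17:00.
Pablo ∩ Oren: 09:55–11:05, 11:15–11:25, 12:05–12:45, 12:55–13:45, 14:45–15:40, 15:45–16:40.
Pablo ∩ Oren ∩ Wyatt: 09:55–11:05, 11:15–11:20, 12:05–12:45, 13:15–13:45, 14:45–15:30.
Pablo ∩ Oren ∩ Wyatt ∩ Nikolai: 09:55–10:40, 11:15–11:20, 14:45–15:30.
Pablo ∩ Oren ∩ Wyatt ∩ Nikolai ∩ Bob: 10:15–10:40, 11:15–11:20, 14:45–14:50.
Common window lengths: 25, 5, 5 min; longest is 25.

25 minutes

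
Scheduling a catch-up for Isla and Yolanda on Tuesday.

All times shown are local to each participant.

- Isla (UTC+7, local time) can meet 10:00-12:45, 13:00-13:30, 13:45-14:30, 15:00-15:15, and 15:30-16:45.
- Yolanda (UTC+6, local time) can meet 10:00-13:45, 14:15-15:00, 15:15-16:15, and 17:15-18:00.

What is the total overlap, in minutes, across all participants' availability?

240 minutes

Isla → UTC: 03:00–05:45, 06:00–06:30, 06:45–07:30, 08:00–08:15, 08:30–09:45.
Yolanda → UTC: 04:00–07:45, 08:15–09:00, 09:15–10:15, 11:15–12:00.
Isla ∩ Yolanda: 04:00–05:45, 06:00–06:30, 06:45–07:30, 08:30–09:00, 09:15–09:45.
Total common minutes: 105 + 30 + 45 + 30 + 30 = 240.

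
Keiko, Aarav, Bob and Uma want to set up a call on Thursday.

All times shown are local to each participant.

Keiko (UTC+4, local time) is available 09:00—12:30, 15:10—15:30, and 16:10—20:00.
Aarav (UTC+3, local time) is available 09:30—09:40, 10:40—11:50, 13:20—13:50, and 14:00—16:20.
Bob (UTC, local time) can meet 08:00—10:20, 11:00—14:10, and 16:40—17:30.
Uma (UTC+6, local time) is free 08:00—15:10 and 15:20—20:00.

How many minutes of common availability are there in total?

120 minutes

Keiko → UTC: 05:00–08:30, 11:10–11:30, 12:10–16:00.
Aarav → UTC: 06:30–06:40, 07:40–08:50, 10:20–10:50, 11:00–13:20.
Bob → UTC: 08:00–10:20, 11:00–14:10, 16:40–17:30.
Uma → UTC: 02:00–09:10, 09:20–14:00.
Keiko ∩ Aarav: 06:30–06:40, 07:40–08:30, 11:10–11:30, 12:10–13:20.
Keiko ∩ Aarav ∩ Bob: 08:00–08:30, 11:10–11:30, 12:10–13:20.
Keiko ∩ Aarav ∩ Bob ∩ Uma: 08:00–08:30, 11:10–11:30, 12:10–13:20.
Total common minutes: 30 + 20 + 70 = 120.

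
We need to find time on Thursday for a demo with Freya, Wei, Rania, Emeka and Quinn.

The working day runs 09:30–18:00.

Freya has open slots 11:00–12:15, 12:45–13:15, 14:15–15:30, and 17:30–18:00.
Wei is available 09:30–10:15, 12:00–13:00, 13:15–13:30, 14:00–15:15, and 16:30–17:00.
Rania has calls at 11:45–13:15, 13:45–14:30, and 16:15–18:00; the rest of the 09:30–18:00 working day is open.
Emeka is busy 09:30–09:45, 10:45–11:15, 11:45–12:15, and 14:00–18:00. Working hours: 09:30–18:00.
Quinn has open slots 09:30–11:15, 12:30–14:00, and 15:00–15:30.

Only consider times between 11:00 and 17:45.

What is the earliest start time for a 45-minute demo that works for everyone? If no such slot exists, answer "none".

none

Rania free within 09:30–18:00: 09:30–11:45, 13:15–13:45, 14:30–16:15.
Emeka free within 09:30–18:00: 09:45–10:45, 11:15–11:45, 12:15–14:00.
Freya ∩ Wei: 12:00–12:15, 12:45–13:00, 14:15–15:15.
Freya ∩ Wei ∩ Rania: 14:30–15:15.
Freya ∩ Wei ∩ Rania ∩ Emeka: (none).
Freya ∩ Wei ∩ Rania ∩ Emeka ∩ Quinn: (none).
Restricted to 11:00–17:45: (none).
Windows ≥ 45 min: (none).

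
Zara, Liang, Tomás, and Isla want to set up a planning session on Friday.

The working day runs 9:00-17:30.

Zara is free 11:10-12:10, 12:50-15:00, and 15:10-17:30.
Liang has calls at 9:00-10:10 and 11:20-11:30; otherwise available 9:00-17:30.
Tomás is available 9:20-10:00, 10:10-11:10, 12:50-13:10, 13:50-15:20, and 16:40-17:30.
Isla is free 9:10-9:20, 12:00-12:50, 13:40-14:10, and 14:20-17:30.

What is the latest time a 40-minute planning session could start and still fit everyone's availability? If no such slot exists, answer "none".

16:50

Liang free within 09:00–17:30: 10:10–11:20, 11:30–17:30.
Zara ∩ Liang: 11:10–11:20, 11:30–12:10, 12:50–15:00, 15:10–17:30.
Zara ∩ Liang ∩ Tomás: 12:50–13:10, 13:50–15:00, 15:10–15:20, 16:40–17:30.
Zara ∩ Liang ∩ Tomás ∩ Isla: 13:50–14:10, 14:20–15:00, 15:10–15:20, 16:40–17:30.
Windows ≥ 40 min: 14:20–15:00, 16:40–17:30.
Latest start in the last window 16:40–17:30 is 17:30 − 40 min = 16:50.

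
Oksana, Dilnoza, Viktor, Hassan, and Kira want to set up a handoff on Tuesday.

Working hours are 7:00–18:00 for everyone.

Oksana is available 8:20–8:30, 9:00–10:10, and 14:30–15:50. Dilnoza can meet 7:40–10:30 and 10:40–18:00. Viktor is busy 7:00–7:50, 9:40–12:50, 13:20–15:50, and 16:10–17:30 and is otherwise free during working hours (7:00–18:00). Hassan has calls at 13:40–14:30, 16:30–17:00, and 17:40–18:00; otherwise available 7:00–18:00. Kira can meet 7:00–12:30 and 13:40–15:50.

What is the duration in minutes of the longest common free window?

40 minutes

Viktor free within 07:00–18:00: 07:50–09:40, 12:50–13:20, 15:50–16:10, 17:30–18:00.
Hassan free within 07:00–18:00: 07:00–13:40, 14:30–16:30, 17:00–17:40.
Oksana ∩ Dilnoza: 08:20–08:30, 09:00–10:10, 14:30–15:50.
Oksana ∩ Dilnoza ∩ Viktor: 08:20–08:30, 09:00–09:40.
Oksana ∩ Dilnoza ∩ Viktor ∩ Hassan: 08:20–08:30, 09:00–09:40.
Oksana ∩ Dilnoza ∩ Viktor ∩ Hassan ∩ Kira: 08:20–08:30, 09:00–09:40.
Common window lengths: 10, 40 min; longest is 40.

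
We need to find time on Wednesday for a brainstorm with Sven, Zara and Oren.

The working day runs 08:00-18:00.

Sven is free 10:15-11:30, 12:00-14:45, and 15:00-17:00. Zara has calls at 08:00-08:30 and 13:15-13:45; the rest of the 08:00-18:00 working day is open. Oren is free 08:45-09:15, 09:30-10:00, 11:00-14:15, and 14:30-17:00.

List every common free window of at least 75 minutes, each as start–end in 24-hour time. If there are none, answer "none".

Zara free within 08:00–18:00: 08:30–13:15, 13:45–18:00.
Sven ∩ Zara: 10:15–11:30, 12:00–13:15, 13:45–14:45, 15:00–17:00.
Sven ∩ Zara ∩ Oren: 11:00–11:30, 12:00–13:15, 13:45–14:15, 14:30–14:45, 15:00–17:00.
Windows ≥ 75 min: 12:00–13:15, 15:00–17:00.

12:00–13:15, 15:00–17:00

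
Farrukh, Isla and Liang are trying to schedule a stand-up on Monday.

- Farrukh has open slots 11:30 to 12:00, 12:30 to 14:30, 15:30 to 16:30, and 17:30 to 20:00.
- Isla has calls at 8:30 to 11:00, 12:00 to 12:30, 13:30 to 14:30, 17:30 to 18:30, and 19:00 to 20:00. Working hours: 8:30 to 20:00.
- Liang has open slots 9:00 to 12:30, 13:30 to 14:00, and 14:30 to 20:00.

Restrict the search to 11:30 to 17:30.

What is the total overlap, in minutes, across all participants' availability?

Isla free within 08:30–20:00: 11:00–12:00, 12:30–13:30, 14:30–17:30, 18:30–19:00.
Farrukh ∩ Isla: 11:30–12:00, 12:30–13:30, 15:30–16:30, 18:30–19:00.
Farrukh ∩ Isla ∩ Liang: 11:30–12:00, 15:30–16:30, 18:30–19:00.
Restricted to 11:30–17:30: 11:30–12:00, 15:30–16:30.
Total common minutes: 30 + 60 = 90.

90 minutes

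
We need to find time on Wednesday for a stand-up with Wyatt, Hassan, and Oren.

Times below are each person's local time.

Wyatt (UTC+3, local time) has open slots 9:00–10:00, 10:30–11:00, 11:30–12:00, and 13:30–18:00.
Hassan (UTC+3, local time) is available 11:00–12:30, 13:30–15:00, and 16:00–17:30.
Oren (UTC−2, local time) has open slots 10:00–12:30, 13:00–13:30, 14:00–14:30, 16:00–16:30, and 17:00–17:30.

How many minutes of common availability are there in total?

Wyatt → UTC: 06:00–07:00, 07:30–08:00, 08:30–09:00, 10:30–15:00.
Hassan → UTC: 08:00–09:30, 10:30–12:00, 13:00–14:30.
Oren → UTC: 12:00–14:30, 15:00–15:30, 16:00–16:30, 18:00–18:30, 19:00–19:30.
Wyatt ∩ Hassan: 08:30–09:00, 10:30–12:00, 13:00–14:30.
Wyatt ∩ Hassan ∩ Oren: 13:00–14:30.
Total common minutes: 90.

90 minutes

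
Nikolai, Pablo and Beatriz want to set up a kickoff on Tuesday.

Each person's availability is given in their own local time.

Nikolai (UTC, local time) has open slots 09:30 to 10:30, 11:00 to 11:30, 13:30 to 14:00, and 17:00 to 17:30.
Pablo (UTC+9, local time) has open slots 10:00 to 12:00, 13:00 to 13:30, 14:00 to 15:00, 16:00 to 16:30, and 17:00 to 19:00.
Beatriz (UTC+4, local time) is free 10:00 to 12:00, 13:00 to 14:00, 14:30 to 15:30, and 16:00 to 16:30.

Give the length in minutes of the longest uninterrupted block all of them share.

30 minutes

Nikolai → UTC: 09:30–10:30, 11:00–11:30, 13:30–14:00, 17:00–17:30.
Pablo → UTC: 01:00–03:00, 04:00–04:30, 05:00–06:00, 07:00–07:30, 08:00–10:00.
Beatriz → UTC: 06:00–08:00, 09:00–10:00, 10:30–11:30, 12:00–12:30.
Nikolai ∩ Pablo: 09:30–10:00.
Nikolai ∩ Pablo ∩ Beatriz: 09:30–10:00.
Single common window of 30 minutes.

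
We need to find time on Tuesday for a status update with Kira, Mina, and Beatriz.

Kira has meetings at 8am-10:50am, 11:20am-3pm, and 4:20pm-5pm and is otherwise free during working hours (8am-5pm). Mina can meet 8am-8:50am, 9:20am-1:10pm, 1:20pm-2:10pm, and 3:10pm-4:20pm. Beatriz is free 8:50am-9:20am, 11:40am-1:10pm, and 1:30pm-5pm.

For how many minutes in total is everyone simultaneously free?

Kira free within 08:00–17:00: 10:50–11:20, 15:00–16:20.
Kira ∩ Mina: 10:50–11:20, 15:10–16:20.
Kira ∩ Mina ∩ Beatriz: 15:10–16:20.
Total common minutes: 70.

70 minutes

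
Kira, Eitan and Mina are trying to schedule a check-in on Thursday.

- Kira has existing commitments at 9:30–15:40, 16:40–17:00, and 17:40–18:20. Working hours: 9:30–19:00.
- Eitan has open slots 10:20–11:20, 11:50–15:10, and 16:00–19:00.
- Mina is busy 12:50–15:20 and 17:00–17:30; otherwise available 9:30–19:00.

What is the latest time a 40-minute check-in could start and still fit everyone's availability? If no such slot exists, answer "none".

18:20

Kira free within 09:30–19:00: 15:40–16:40, 17:00–17:40, 18:20–19:00.
Mina free within 09:30–19:00: 09:30–12:50, 15:20–17:00, 17:30–19:00.
Kira ∩ Eitan: 16:00–16:40, 17:00–17:40, 18:20–19:00.
Kira ∩ Eitan ∩ Mina: 16:00–16:40, 17:30–17:40, 18:20–19:00.
Windows ≥ 40 min: 16:00–16:40, 18:20–19:00.
Latest start in the last window 18:20–19:00 is 19:00 − 40 min = 18:20.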